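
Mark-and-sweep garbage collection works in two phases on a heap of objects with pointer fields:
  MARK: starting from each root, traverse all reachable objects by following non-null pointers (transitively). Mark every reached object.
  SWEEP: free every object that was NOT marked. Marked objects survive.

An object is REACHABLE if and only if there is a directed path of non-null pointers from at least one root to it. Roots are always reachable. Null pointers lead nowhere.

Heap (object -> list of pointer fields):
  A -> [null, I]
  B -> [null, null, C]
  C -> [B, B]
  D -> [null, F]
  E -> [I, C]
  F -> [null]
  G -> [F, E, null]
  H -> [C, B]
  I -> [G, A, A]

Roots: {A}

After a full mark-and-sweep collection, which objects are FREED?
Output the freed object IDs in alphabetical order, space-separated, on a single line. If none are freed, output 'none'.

Answer: D H

Derivation:
Roots: A
Mark A: refs=null I, marked=A
Mark I: refs=G A A, marked=A I
Mark G: refs=F E null, marked=A G I
Mark F: refs=null, marked=A F G I
Mark E: refs=I C, marked=A E F G I
Mark C: refs=B B, marked=A C E F G I
Mark B: refs=null null C, marked=A B C E F G I
Unmarked (collected): D H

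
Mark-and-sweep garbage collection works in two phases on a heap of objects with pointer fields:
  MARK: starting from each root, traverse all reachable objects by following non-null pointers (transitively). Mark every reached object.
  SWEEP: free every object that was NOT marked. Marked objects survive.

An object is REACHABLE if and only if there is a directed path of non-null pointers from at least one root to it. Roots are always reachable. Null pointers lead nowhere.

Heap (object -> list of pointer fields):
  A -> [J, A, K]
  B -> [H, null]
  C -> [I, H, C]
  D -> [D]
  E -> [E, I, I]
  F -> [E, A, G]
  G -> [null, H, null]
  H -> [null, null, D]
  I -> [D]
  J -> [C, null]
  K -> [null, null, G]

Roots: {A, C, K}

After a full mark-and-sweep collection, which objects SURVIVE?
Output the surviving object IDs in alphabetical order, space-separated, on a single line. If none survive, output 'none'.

Answer: A C D G H I J K

Derivation:
Roots: A C K
Mark A: refs=J A K, marked=A
Mark C: refs=I H C, marked=A C
Mark K: refs=null null G, marked=A C K
Mark J: refs=C null, marked=A C J K
Mark I: refs=D, marked=A C I J K
Mark H: refs=null null D, marked=A C H I J K
Mark G: refs=null H null, marked=A C G H I J K
Mark D: refs=D, marked=A C D G H I J K
Unmarked (collected): B E F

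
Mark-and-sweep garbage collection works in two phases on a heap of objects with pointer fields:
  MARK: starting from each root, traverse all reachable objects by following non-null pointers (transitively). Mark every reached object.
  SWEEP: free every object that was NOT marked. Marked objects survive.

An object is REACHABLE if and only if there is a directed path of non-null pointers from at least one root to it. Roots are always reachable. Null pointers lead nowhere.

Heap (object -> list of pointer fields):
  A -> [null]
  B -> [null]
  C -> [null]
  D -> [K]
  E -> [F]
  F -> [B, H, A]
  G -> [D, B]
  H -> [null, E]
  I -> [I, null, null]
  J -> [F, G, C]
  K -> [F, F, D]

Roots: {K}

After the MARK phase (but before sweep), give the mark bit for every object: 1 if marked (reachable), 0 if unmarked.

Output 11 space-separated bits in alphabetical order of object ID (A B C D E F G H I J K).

Roots: K
Mark K: refs=F F D, marked=K
Mark F: refs=B H A, marked=F K
Mark D: refs=K, marked=D F K
Mark B: refs=null, marked=B D F K
Mark H: refs=null E, marked=B D F H K
Mark A: refs=null, marked=A B D F H K
Mark E: refs=F, marked=A B D E F H K
Unmarked (collected): C G I J

Answer: 1 1 0 1 1 1 0 1 0 0 1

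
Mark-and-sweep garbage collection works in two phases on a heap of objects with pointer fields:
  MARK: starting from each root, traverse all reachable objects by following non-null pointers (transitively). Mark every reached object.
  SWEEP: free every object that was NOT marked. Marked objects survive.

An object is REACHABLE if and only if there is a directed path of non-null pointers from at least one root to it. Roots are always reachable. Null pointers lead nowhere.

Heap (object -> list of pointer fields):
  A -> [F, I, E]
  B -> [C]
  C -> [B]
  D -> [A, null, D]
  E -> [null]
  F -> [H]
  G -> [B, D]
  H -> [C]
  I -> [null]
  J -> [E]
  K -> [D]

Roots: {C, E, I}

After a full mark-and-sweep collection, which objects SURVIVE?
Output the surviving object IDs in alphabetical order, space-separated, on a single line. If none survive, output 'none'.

Answer: B C E I

Derivation:
Roots: C E I
Mark C: refs=B, marked=C
Mark E: refs=null, marked=C E
Mark I: refs=null, marked=C E I
Mark B: refs=C, marked=B C E I
Unmarked (collected): A D F G H J K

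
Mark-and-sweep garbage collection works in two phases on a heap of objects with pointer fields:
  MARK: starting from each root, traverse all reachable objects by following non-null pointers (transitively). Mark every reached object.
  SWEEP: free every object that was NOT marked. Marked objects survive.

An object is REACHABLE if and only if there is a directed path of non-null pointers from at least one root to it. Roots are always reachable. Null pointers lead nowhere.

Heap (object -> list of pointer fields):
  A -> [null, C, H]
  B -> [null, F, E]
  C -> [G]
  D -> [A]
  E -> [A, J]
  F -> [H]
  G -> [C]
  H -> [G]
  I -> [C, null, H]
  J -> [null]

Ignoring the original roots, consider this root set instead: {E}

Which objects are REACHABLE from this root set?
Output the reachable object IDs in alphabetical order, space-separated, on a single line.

Roots: E
Mark E: refs=A J, marked=E
Mark A: refs=null C H, marked=A E
Mark J: refs=null, marked=A E J
Mark C: refs=G, marked=A C E J
Mark H: refs=G, marked=A C E H J
Mark G: refs=C, marked=A C E G H J
Unmarked (collected): B D F I

Answer: A C E G H J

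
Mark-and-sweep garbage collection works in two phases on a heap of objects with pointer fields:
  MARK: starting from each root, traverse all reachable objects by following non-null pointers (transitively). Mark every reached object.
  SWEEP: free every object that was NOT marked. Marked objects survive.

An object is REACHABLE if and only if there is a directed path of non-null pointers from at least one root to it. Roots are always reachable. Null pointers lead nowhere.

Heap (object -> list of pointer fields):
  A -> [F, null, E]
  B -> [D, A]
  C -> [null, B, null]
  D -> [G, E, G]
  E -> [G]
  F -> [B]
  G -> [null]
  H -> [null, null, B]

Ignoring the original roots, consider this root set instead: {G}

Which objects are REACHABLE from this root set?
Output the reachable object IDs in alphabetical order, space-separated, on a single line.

Roots: G
Mark G: refs=null, marked=G
Unmarked (collected): A B C D E F H

Answer: G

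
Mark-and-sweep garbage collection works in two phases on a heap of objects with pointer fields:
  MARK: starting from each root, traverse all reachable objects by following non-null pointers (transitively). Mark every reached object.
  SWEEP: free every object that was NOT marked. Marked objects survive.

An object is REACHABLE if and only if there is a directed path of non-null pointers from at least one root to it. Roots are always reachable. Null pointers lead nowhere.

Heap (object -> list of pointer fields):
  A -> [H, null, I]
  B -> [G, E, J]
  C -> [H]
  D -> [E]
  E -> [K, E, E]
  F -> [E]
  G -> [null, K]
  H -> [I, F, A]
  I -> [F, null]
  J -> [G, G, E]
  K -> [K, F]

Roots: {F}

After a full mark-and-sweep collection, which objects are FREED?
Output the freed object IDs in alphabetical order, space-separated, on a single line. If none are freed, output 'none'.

Roots: F
Mark F: refs=E, marked=F
Mark E: refs=K E E, marked=E F
Mark K: refs=K F, marked=E F K
Unmarked (collected): A B C D G H I J

Answer: A B C D G H I J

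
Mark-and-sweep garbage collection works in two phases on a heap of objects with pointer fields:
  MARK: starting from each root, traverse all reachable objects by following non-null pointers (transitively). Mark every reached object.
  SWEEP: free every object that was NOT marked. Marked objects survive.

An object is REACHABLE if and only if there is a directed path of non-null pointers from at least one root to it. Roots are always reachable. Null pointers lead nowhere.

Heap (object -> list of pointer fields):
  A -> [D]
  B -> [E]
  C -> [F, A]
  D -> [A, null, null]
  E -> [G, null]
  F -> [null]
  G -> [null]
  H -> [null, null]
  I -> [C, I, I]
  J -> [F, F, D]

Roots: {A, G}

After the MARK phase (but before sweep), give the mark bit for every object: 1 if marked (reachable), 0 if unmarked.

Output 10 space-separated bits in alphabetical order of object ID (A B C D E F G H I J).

Answer: 1 0 0 1 0 0 1 0 0 0

Derivation:
Roots: A G
Mark A: refs=D, marked=A
Mark G: refs=null, marked=A G
Mark D: refs=A null null, marked=A D G
Unmarked (collected): B C E F H I J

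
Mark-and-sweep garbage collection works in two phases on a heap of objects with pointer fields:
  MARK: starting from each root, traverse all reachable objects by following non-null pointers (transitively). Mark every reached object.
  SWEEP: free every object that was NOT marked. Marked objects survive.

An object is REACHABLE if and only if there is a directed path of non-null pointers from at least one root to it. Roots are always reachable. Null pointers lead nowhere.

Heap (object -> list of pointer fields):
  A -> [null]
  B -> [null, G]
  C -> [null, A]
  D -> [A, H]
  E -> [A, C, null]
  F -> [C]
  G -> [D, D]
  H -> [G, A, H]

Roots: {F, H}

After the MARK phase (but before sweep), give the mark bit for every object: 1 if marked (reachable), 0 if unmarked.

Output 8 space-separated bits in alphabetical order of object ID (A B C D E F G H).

Answer: 1 0 1 1 0 1 1 1

Derivation:
Roots: F H
Mark F: refs=C, marked=F
Mark H: refs=G A H, marked=F H
Mark C: refs=null A, marked=C F H
Mark G: refs=D D, marked=C F G H
Mark A: refs=null, marked=A C F G H
Mark D: refs=A H, marked=A C D F G H
Unmarked (collected): B E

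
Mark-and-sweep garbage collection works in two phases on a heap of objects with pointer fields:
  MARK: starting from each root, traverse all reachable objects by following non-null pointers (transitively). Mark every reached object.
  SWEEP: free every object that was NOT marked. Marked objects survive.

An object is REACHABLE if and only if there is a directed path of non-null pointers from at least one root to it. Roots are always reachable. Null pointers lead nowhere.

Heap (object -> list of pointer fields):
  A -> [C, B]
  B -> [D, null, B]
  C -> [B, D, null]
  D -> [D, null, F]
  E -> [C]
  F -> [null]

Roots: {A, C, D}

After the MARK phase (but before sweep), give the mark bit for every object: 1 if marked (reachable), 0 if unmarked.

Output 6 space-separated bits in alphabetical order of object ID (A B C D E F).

Answer: 1 1 1 1 0 1

Derivation:
Roots: A C D
Mark A: refs=C B, marked=A
Mark C: refs=B D null, marked=A C
Mark D: refs=D null F, marked=A C D
Mark B: refs=D null B, marked=A B C D
Mark F: refs=null, marked=A B C D F
Unmarked (collected): E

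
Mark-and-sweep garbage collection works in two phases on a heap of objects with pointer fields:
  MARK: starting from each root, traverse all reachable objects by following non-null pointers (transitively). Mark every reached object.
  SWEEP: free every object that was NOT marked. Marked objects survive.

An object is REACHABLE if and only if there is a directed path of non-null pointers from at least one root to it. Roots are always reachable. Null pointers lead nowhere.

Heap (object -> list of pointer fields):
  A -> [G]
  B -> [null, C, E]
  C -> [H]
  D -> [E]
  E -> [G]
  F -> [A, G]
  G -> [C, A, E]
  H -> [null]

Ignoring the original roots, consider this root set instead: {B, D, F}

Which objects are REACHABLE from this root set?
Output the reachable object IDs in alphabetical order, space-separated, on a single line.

Roots: B D F
Mark B: refs=null C E, marked=B
Mark D: refs=E, marked=B D
Mark F: refs=A G, marked=B D F
Mark C: refs=H, marked=B C D F
Mark E: refs=G, marked=B C D E F
Mark A: refs=G, marked=A B C D E F
Mark G: refs=C A E, marked=A B C D E F G
Mark H: refs=null, marked=A B C D E F G H
Unmarked (collected): (none)

Answer: A B C D E F G H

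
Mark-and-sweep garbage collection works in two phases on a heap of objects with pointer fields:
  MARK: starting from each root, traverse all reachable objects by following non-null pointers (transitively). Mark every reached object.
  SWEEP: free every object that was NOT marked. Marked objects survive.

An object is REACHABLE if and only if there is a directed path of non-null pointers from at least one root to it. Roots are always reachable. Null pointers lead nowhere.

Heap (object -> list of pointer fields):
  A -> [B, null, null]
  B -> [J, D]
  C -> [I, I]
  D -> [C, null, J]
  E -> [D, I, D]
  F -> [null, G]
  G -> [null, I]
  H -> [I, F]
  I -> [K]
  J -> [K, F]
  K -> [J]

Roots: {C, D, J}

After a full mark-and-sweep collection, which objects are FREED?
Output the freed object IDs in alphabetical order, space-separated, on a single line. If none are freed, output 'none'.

Roots: C D J
Mark C: refs=I I, marked=C
Mark D: refs=C null J, marked=C D
Mark J: refs=K F, marked=C D J
Mark I: refs=K, marked=C D I J
Mark K: refs=J, marked=C D I J K
Mark F: refs=null G, marked=C D F I J K
Mark G: refs=null I, marked=C D F G I J K
Unmarked (collected): A B E H

Answer: A B E H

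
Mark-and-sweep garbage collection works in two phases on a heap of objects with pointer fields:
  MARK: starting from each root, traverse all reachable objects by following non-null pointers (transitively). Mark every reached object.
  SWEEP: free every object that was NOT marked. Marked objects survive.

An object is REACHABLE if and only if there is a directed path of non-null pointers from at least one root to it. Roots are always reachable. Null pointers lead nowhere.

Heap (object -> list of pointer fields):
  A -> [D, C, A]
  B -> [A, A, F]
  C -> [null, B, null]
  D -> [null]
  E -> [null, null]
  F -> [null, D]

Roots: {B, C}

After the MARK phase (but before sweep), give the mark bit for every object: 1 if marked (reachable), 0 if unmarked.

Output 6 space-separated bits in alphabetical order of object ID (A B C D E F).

Roots: B C
Mark B: refs=A A F, marked=B
Mark C: refs=null B null, marked=B C
Mark A: refs=D C A, marked=A B C
Mark F: refs=null D, marked=A B C F
Mark D: refs=null, marked=A B C D F
Unmarked (collected): E

Answer: 1 1 1 1 0 1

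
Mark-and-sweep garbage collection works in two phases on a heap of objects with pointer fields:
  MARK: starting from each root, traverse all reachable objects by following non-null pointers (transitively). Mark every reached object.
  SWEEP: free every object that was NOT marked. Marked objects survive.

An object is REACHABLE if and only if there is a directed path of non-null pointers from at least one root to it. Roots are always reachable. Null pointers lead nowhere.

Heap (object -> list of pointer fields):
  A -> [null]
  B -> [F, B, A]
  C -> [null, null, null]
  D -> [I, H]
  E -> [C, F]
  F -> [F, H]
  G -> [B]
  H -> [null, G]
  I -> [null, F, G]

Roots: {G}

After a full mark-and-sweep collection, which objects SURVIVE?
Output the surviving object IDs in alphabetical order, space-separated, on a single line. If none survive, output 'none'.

Roots: G
Mark G: refs=B, marked=G
Mark B: refs=F B A, marked=B G
Mark F: refs=F H, marked=B F G
Mark A: refs=null, marked=A B F G
Mark H: refs=null G, marked=A B F G H
Unmarked (collected): C D E I

Answer: A B F G H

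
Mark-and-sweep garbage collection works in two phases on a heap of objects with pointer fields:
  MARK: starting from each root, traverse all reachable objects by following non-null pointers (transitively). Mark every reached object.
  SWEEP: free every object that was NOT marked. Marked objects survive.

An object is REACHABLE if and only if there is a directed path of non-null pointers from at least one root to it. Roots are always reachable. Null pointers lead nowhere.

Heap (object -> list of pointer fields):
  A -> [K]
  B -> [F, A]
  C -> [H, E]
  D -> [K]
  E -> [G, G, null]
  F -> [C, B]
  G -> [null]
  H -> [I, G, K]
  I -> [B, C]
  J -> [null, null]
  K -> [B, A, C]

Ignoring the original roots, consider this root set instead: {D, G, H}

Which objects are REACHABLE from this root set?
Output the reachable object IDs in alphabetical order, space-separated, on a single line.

Roots: D G H
Mark D: refs=K, marked=D
Mark G: refs=null, marked=D G
Mark H: refs=I G K, marked=D G H
Mark K: refs=B A C, marked=D G H K
Mark I: refs=B C, marked=D G H I K
Mark B: refs=F A, marked=B D G H I K
Mark A: refs=K, marked=A B D G H I K
Mark C: refs=H E, marked=A B C D G H I K
Mark F: refs=C B, marked=A B C D F G H I K
Mark E: refs=G G null, marked=A B C D E F G H I K
Unmarked (collected): J

Answer: A B C D E F G H I K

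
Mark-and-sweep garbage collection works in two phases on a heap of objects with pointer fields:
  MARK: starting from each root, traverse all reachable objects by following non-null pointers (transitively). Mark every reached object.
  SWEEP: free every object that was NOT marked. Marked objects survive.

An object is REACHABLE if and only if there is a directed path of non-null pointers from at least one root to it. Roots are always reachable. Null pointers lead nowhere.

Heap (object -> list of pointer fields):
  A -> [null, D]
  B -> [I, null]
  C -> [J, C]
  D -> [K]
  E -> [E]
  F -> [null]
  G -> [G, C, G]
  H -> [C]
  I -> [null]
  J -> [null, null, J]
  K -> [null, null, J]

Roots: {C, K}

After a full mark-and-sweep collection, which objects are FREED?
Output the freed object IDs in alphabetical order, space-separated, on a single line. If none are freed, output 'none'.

Answer: A B D E F G H I

Derivation:
Roots: C K
Mark C: refs=J C, marked=C
Mark K: refs=null null J, marked=C K
Mark J: refs=null null J, marked=C J K
Unmarked (collected): A B D E F G H I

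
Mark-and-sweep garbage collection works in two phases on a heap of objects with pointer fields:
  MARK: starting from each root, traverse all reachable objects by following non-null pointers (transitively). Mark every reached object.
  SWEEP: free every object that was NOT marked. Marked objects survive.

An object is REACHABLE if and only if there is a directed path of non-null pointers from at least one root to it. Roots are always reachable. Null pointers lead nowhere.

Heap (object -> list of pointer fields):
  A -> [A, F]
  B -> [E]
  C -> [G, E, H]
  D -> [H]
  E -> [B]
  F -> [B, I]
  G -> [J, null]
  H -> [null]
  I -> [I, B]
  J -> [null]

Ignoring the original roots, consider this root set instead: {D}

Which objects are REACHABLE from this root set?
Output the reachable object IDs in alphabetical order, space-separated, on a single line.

Answer: D H

Derivation:
Roots: D
Mark D: refs=H, marked=D
Mark H: refs=null, marked=D H
Unmarked (collected): A B C E F G I J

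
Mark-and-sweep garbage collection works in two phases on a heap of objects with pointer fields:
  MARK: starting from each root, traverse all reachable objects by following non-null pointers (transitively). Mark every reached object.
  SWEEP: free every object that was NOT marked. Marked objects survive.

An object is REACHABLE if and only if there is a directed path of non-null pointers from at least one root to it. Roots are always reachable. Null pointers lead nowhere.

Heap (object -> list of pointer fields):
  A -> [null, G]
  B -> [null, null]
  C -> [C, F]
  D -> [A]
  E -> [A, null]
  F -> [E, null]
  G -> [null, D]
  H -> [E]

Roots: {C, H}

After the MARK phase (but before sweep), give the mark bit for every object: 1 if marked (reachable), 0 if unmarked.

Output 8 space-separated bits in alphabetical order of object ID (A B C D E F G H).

Answer: 1 0 1 1 1 1 1 1

Derivation:
Roots: C H
Mark C: refs=C F, marked=C
Mark H: refs=E, marked=C H
Mark F: refs=E null, marked=C F H
Mark E: refs=A null, marked=C E F H
Mark A: refs=null G, marked=A C E F H
Mark G: refs=null D, marked=A C E F G H
Mark D: refs=A, marked=A C D E F G H
Unmarked (collected): B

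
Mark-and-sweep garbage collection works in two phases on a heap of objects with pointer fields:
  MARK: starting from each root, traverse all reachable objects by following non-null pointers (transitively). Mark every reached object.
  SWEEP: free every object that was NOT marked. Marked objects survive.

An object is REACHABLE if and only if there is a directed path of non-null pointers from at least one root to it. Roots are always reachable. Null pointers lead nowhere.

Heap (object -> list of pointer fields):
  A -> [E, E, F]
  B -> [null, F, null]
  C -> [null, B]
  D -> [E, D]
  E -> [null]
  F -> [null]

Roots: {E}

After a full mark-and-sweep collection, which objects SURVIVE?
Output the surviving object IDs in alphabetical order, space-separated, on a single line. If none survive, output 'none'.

Roots: E
Mark E: refs=null, marked=E
Unmarked (collected): A B C D F

Answer: E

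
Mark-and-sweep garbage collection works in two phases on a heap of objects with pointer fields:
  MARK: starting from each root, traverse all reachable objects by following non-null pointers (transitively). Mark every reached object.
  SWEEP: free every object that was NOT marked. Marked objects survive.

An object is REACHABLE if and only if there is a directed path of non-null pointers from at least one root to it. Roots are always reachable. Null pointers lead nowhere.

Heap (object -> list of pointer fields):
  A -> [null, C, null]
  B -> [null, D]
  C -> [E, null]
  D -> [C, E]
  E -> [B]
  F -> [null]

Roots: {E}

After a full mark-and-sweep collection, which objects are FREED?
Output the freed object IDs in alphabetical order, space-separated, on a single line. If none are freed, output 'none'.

Answer: A F

Derivation:
Roots: E
Mark E: refs=B, marked=E
Mark B: refs=null D, marked=B E
Mark D: refs=C E, marked=B D E
Mark C: refs=E null, marked=B C D E
Unmarked (collected): A F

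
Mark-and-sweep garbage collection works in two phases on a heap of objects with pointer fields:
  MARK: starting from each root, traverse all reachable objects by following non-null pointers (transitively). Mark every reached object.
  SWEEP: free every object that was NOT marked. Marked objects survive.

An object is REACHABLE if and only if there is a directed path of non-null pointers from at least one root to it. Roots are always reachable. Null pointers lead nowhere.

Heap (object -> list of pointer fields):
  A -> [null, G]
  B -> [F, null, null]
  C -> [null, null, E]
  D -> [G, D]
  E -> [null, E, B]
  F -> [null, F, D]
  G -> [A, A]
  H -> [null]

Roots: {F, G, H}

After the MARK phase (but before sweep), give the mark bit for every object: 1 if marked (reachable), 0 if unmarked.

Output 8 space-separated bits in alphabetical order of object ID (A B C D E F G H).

Roots: F G H
Mark F: refs=null F D, marked=F
Mark G: refs=A A, marked=F G
Mark H: refs=null, marked=F G H
Mark D: refs=G D, marked=D F G H
Mark A: refs=null G, marked=A D F G H
Unmarked (collected): B C E

Answer: 1 0 0 1 0 1 1 1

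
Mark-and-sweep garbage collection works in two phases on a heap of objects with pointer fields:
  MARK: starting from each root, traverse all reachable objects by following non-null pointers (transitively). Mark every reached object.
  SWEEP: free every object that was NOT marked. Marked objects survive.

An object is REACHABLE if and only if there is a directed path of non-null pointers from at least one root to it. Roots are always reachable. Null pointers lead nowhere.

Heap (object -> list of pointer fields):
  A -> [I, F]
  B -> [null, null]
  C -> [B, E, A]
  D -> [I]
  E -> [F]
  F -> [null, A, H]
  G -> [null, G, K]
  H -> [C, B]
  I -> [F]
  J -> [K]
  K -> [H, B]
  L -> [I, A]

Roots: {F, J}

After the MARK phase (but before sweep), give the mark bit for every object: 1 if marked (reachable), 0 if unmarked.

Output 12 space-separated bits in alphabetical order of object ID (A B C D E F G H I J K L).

Answer: 1 1 1 0 1 1 0 1 1 1 1 0

Derivation:
Roots: F J
Mark F: refs=null A H, marked=F
Mark J: refs=K, marked=F J
Mark A: refs=I F, marked=A F J
Mark H: refs=C B, marked=A F H J
Mark K: refs=H B, marked=A F H J K
Mark I: refs=F, marked=A F H I J K
Mark C: refs=B E A, marked=A C F H I J K
Mark B: refs=null null, marked=A B C F H I J K
Mark E: refs=F, marked=A B C E F H I J K
Unmarked (collected): D G L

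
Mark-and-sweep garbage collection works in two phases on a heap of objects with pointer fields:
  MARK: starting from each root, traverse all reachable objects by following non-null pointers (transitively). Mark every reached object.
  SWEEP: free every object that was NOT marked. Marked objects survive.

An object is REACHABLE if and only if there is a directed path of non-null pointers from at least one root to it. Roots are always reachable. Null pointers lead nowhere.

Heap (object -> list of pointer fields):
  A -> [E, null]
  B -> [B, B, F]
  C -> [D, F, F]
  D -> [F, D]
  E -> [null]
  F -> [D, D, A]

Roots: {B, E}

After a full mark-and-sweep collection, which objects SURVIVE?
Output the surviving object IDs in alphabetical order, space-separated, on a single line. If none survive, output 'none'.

Answer: A B D E F

Derivation:
Roots: B E
Mark B: refs=B B F, marked=B
Mark E: refs=null, marked=B E
Mark F: refs=D D A, marked=B E F
Mark D: refs=F D, marked=B D E F
Mark A: refs=E null, marked=A B D E F
Unmarked (collected): C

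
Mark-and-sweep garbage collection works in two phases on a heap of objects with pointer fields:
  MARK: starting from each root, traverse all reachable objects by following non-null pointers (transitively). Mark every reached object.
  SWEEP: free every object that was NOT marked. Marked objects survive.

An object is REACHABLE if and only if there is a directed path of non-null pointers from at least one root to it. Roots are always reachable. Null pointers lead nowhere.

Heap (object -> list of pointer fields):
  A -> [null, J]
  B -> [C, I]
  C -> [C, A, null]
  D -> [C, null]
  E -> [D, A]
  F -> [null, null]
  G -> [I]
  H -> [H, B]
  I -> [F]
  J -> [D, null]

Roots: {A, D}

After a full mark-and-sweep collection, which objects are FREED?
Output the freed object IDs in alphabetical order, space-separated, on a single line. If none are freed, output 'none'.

Roots: A D
Mark A: refs=null J, marked=A
Mark D: refs=C null, marked=A D
Mark J: refs=D null, marked=A D J
Mark C: refs=C A null, marked=A C D J
Unmarked (collected): B E F G H I

Answer: B E F G H I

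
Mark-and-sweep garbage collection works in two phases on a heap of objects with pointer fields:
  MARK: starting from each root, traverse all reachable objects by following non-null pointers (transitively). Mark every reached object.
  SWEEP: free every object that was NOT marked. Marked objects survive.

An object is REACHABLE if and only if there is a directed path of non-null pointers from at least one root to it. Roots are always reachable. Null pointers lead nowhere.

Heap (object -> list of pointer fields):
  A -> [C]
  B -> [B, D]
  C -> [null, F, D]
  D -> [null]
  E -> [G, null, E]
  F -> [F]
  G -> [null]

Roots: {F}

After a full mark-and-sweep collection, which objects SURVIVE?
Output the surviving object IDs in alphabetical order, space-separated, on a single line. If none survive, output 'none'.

Roots: F
Mark F: refs=F, marked=F
Unmarked (collected): A B C D E G

Answer: F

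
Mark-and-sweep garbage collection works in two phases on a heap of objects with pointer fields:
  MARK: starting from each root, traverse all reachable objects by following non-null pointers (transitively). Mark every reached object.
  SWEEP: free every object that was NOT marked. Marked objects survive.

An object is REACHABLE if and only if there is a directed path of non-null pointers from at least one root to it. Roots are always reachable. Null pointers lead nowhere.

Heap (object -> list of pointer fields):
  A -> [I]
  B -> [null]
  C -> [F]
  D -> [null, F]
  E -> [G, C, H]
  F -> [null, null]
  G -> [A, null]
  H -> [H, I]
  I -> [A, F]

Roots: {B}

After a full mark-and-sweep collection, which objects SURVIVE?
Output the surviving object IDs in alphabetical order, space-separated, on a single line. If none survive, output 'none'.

Roots: B
Mark B: refs=null, marked=B
Unmarked (collected): A C D E F G H I

Answer: B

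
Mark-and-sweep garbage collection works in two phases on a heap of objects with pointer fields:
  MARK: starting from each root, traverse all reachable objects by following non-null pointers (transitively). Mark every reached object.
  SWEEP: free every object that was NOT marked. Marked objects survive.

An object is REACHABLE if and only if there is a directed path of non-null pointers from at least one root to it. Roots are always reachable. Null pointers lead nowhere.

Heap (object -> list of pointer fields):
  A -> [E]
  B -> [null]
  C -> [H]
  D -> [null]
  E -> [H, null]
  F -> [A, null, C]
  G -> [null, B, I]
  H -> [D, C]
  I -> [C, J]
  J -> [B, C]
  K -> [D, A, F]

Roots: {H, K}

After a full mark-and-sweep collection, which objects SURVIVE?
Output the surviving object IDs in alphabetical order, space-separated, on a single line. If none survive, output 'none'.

Roots: H K
Mark H: refs=D C, marked=H
Mark K: refs=D A F, marked=H K
Mark D: refs=null, marked=D H K
Mark C: refs=H, marked=C D H K
Mark A: refs=E, marked=A C D H K
Mark F: refs=A null C, marked=A C D F H K
Mark E: refs=H null, marked=A C D E F H K
Unmarked (collected): B G I J

Answer: A C D E F H K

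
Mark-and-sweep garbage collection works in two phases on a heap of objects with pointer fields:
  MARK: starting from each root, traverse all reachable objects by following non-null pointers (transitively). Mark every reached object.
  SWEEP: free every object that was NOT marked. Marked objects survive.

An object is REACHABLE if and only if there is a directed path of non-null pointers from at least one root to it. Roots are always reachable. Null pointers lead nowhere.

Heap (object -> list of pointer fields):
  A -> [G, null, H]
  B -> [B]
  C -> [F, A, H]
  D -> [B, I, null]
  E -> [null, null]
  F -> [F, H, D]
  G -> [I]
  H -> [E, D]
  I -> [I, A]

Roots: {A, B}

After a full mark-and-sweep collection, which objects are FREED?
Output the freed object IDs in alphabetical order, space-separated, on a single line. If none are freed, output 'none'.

Roots: A B
Mark A: refs=G null H, marked=A
Mark B: refs=B, marked=A B
Mark G: refs=I, marked=A B G
Mark H: refs=E D, marked=A B G H
Mark I: refs=I A, marked=A B G H I
Mark E: refs=null null, marked=A B E G H I
Mark D: refs=B I null, marked=A B D E G H I
Unmarked (collected): C F

Answer: C F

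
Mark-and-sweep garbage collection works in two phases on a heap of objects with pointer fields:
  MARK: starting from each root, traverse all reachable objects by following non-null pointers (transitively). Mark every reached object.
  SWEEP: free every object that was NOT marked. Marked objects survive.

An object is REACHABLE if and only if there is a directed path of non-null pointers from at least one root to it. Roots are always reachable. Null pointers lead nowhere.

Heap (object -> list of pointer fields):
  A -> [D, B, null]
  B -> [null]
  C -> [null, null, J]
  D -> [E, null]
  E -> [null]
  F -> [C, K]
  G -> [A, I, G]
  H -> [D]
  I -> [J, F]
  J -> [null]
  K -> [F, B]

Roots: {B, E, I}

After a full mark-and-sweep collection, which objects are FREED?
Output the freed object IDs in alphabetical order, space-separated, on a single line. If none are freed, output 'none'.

Answer: A D G H

Derivation:
Roots: B E I
Mark B: refs=null, marked=B
Mark E: refs=null, marked=B E
Mark I: refs=J F, marked=B E I
Mark J: refs=null, marked=B E I J
Mark F: refs=C K, marked=B E F I J
Mark C: refs=null null J, marked=B C E F I J
Mark K: refs=F B, marked=B C E F I J K
Unmarked (collected): A D G H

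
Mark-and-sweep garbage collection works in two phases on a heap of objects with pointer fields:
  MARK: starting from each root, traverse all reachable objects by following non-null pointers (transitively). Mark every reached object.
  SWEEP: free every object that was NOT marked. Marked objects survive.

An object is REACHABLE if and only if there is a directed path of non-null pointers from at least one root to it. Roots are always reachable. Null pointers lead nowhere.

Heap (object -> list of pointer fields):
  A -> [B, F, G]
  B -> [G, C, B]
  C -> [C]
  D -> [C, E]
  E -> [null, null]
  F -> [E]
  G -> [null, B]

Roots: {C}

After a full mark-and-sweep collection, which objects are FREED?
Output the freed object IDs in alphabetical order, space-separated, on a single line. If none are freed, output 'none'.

Roots: C
Mark C: refs=C, marked=C
Unmarked (collected): A B D E F G

Answer: A B D E F G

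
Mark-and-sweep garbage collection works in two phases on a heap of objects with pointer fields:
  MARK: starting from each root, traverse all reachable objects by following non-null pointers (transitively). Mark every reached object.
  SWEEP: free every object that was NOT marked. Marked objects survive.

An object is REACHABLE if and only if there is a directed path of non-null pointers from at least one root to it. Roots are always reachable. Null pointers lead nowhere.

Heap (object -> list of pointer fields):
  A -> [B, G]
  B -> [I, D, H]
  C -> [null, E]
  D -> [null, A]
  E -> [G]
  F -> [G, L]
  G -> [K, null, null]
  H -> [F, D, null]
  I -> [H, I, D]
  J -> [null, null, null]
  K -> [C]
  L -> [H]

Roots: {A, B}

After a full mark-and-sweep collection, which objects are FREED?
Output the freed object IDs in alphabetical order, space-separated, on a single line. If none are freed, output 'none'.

Roots: A B
Mark A: refs=B G, marked=A
Mark B: refs=I D H, marked=A B
Mark G: refs=K null null, marked=A B G
Mark I: refs=H I D, marked=A B G I
Mark D: refs=null A, marked=A B D G I
Mark H: refs=F D null, marked=A B D G H I
Mark K: refs=C, marked=A B D G H I K
Mark F: refs=G L, marked=A B D F G H I K
Mark C: refs=null E, marked=A B C D F G H I K
Mark L: refs=H, marked=A B C D F G H I K L
Mark E: refs=G, marked=A B C D E F G H I K L
Unmarked (collected): J

Answer: J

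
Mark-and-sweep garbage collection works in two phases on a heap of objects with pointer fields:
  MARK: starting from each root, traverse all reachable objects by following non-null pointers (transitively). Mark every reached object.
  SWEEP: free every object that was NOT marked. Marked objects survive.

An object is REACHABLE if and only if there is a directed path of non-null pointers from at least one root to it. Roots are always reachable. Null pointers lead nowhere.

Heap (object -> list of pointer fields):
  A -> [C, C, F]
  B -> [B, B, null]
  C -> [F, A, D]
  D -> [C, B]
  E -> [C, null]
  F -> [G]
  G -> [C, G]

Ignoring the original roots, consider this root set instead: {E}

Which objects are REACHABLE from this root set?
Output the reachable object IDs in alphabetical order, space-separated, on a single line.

Roots: E
Mark E: refs=C null, marked=E
Mark C: refs=F A D, marked=C E
Mark F: refs=G, marked=C E F
Mark A: refs=C C F, marked=A C E F
Mark D: refs=C B, marked=A C D E F
Mark G: refs=C G, marked=A C D E F G
Mark B: refs=B B null, marked=A B C D E F G
Unmarked (collected): (none)

Answer: A B C D E F G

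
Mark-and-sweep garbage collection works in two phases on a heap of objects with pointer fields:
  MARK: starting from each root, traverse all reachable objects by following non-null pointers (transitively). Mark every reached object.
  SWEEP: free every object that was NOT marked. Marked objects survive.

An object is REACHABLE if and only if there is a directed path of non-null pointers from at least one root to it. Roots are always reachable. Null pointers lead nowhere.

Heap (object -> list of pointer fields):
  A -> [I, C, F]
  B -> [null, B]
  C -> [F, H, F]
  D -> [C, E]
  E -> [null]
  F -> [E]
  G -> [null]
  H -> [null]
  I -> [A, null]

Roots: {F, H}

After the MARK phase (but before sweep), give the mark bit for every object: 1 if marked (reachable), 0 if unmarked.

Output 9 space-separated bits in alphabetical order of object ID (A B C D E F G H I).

Roots: F H
Mark F: refs=E, marked=F
Mark H: refs=null, marked=F H
Mark E: refs=null, marked=E F H
Unmarked (collected): A B C D G I

Answer: 0 0 0 0 1 1 0 1 0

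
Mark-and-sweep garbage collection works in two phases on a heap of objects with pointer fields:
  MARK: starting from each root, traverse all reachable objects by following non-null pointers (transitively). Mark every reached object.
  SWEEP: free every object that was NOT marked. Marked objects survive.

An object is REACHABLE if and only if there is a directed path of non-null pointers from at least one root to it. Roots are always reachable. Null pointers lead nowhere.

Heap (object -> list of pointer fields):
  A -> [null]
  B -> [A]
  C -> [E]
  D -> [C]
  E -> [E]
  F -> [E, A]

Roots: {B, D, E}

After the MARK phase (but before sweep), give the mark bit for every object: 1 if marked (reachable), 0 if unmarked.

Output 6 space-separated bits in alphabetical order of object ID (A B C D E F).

Roots: B D E
Mark B: refs=A, marked=B
Mark D: refs=C, marked=B D
Mark E: refs=E, marked=B D E
Mark A: refs=null, marked=A B D E
Mark C: refs=E, marked=A B C D E
Unmarked (collected): F

Answer: 1 1 1 1 1 0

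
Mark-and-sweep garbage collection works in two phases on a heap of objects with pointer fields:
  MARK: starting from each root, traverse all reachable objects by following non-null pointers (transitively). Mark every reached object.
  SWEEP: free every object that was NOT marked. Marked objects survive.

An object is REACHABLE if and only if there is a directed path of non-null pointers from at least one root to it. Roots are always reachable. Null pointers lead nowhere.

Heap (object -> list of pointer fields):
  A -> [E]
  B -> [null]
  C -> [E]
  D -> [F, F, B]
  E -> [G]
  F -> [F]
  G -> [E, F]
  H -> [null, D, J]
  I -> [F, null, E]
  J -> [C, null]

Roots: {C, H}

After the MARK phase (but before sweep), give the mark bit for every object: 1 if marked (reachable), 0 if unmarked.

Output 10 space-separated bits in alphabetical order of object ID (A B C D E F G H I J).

Answer: 0 1 1 1 1 1 1 1 0 1

Derivation:
Roots: C H
Mark C: refs=E, marked=C
Mark H: refs=null D J, marked=C H
Mark E: refs=G, marked=C E H
Mark D: refs=F F B, marked=C D E H
Mark J: refs=C null, marked=C D E H J
Mark G: refs=E F, marked=C D E G H J
Mark F: refs=F, marked=C D E F G H J
Mark B: refs=null, marked=B C D E F G H J
Unmarked (collected): A I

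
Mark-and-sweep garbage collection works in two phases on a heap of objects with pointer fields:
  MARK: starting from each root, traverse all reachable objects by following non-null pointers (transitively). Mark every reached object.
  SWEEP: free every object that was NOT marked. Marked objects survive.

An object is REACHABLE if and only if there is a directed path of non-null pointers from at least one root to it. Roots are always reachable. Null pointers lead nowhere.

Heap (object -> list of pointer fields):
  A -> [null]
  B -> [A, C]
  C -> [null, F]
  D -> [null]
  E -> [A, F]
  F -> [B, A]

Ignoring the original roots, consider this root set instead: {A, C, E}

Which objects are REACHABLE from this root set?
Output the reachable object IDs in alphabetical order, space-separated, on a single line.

Roots: A C E
Mark A: refs=null, marked=A
Mark C: refs=null F, marked=A C
Mark E: refs=A F, marked=A C E
Mark F: refs=B A, marked=A C E F
Mark B: refs=A C, marked=A B C E F
Unmarked (collected): D

Answer: A B C E F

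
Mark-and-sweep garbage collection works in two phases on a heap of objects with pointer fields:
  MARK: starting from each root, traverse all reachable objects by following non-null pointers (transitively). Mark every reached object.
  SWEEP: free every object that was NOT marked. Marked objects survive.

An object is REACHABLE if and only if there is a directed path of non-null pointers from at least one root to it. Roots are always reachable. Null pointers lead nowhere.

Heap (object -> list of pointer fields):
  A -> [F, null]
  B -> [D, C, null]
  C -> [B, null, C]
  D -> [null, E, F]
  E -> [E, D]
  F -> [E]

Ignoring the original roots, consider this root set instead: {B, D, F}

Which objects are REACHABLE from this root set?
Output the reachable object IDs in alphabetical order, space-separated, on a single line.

Roots: B D F
Mark B: refs=D C null, marked=B
Mark D: refs=null E F, marked=B D
Mark F: refs=E, marked=B D F
Mark C: refs=B null C, marked=B C D F
Mark E: refs=E D, marked=B C D E F
Unmarked (collected): A

Answer: B C D E F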